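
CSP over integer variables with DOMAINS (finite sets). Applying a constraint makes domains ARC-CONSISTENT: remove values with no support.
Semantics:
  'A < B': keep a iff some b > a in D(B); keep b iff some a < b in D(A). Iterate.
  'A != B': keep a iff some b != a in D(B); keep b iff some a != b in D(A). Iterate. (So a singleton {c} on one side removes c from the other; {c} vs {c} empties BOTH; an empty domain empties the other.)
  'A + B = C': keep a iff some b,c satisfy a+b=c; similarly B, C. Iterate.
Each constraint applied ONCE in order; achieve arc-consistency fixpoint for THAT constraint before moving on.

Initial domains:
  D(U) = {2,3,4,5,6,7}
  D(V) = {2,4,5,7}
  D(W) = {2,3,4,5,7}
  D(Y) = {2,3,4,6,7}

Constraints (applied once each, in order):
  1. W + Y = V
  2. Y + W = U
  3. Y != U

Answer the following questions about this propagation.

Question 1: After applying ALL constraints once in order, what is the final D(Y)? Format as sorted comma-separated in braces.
Answer: {2,3,4}

Derivation:
Constraint 1 (W + Y = V) on D(W)={2,3,4,5,7} D(Y)={2,3,4,6,7} D(V)={2,4,5,7}: W {2,3,4,5,7}->{2,3,4,5}; Y {2,3,4,6,7}->{2,3,4}; V {2,4,5,7}->{4,5,7}
Constraint 2 (Y + W = U) on D(Y)={2,3,4} D(W)={2,3,4,5} D(U)={2,3,4,5,6,7}: U {2,3,4,5,6,7}->{4,5,6,7}
Constraint 3 (Y != U) on D(Y)={2,3,4} D(U)={4,5,6,7}: no change
So after all 3 constraints: D(Y) = {2,3,4}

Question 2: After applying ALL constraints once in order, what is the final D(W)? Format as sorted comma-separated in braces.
Constraint 1 (W + Y = V) on D(W)={2,3,4,5,7} D(Y)={2,3,4,6,7} D(V)={2,4,5,7}: W {2,3,4,5,7}->{2,3,4,5}; Y {2,3,4,6,7}->{2,3,4}; V {2,4,5,7}->{4,5,7}
Constraint 2 (Y + W = U) on D(Y)={2,3,4} D(W)={2,3,4,5} D(U)={2,3,4,5,6,7}: U {2,3,4,5,6,7}->{4,5,6,7}
Constraint 3 (Y != U) on D(Y)={2,3,4} D(U)={4,5,6,7}: no change
So after all 3 constraints: D(W) = {2,3,4,5}

Answer: {2,3,4,5}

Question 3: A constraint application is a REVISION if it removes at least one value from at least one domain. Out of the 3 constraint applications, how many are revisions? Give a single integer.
Constraint 1 (W + Y = V) on D(W)={2,3,4,5,7} D(Y)={2,3,4,6,7} D(V)={2,4,5,7}: W {2,3,4,5,7}->{2,3,4,5}; Y {2,3,4,6,7}->{2,3,4}; V {2,4,5,7}->{4,5,7} => REVISION
Constraint 2 (Y + W = U) on D(Y)={2,3,4} D(W)={2,3,4,5} D(U)={2,3,4,5,6,7}: U {2,3,4,5,6,7}->{4,5,6,7} => REVISION
Constraint 3 (Y != U) on D(Y)={2,3,4} D(U)={4,5,6,7}: no change => not a revision
Total revisions = 2

Answer: 2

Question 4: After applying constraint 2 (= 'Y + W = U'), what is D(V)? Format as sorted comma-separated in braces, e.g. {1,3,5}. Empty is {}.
Answer: {4,5,7}

Derivation:
Constraint 1 (W + Y = V) on D(W)={2,3,4,5,7} D(Y)={2,3,4,6,7} D(V)={2,4,5,7}: W {2,3,4,5,7}->{2,3,4,5}; Y {2,3,4,6,7}->{2,3,4}; V {2,4,5,7}->{4,5,7}
Constraint 2 (Y + W = U) on D(Y)={2,3,4} D(W)={2,3,4,5} D(U)={2,3,4,5,6,7}: U {2,3,4,5,6,7}->{4,5,6,7}
So after constraint 2: D(V) = {4,5,7}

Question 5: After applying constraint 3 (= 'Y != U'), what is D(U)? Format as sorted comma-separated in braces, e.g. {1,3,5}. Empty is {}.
Answer: {4,5,6,7}

Derivation:
Constraint 1 (W + Y = V) on D(W)={2,3,4,5,7} D(Y)={2,3,4,6,7} D(V)={2,4,5,7}: W {2,3,4,5,7}->{2,3,4,5}; Y {2,3,4,6,7}->{2,3,4}; V {2,4,5,7}->{4,5,7}
Constraint 2 (Y + W = U) on D(Y)={2,3,4} D(W)={2,3,4,5} D(U)={2,3,4,5,6,7}: U {2,3,4,5,6,7}->{4,5,6,7}
Constraint 3 (Y != U) on D(Y)={2,3,4} D(U)={4,5,6,7}: no change
So after constraint 3: D(U) = {4,5,6,7}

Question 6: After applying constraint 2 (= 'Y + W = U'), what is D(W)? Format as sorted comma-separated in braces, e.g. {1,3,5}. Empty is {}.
Constraint 1 (W + Y = V) on D(W)={2,3,4,5,7} D(Y)={2,3,4,6,7} D(V)={2,4,5,7}: W {2,3,4,5,7}->{2,3,4,5}; Y {2,3,4,6,7}->{2,3,4}; V {2,4,5,7}->{4,5,7}
Constraint 2 (Y + W = U) on D(Y)={2,3,4} D(W)={2,3,4,5} D(U)={2,3,4,5,6,7}: U {2,3,4,5,6,7}->{4,5,6,7}
So after constraint 2: D(W) = {2,3,4,5}

Answer: {2,3,4,5}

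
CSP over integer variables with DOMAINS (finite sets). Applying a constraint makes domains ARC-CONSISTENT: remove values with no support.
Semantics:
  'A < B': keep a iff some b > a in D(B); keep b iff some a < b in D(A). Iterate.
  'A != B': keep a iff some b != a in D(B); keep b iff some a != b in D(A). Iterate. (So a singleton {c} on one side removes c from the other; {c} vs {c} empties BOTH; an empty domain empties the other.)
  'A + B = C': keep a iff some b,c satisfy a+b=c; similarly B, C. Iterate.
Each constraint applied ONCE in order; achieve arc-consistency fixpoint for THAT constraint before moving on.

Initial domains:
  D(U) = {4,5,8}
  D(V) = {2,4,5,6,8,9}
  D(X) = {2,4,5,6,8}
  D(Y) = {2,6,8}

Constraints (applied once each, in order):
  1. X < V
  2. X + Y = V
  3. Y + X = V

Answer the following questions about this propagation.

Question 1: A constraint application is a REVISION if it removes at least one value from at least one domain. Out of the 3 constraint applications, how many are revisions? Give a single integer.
Constraint 1 (X < V) on D(X)={2,4,5,6,8} D(V)={2,4,5,6,8,9}: V {2,4,5,6,8,9}->{4,5,6,8,9} => REVISION
Constraint 2 (X + Y = V) on D(X)={2,4,5,6,8} D(Y)={2,6,8} D(V)={4,5,6,8,9}: X {2,4,5,6,8}->{2,4,6}; Y {2,6,8}->{2,6}; V {4,5,6,8,9}->{4,6,8} => REVISION
Constraint 3 (Y + X = V) on D(Y)={2,6} D(X)={2,4,6} D(V)={4,6,8}: no change => not a revision
Total revisions = 2

Answer: 2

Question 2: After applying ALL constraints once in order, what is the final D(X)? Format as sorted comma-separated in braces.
Answer: {2,4,6}

Derivation:
Constraint 1 (X < V) on D(X)={2,4,5,6,8} D(V)={2,4,5,6,8,9}: V {2,4,5,6,8,9}->{4,5,6,8,9}
Constraint 2 (X + Y = V) on D(X)={2,4,5,6,8} D(Y)={2,6,8} D(V)={4,5,6,8,9}: X {2,4,5,6,8}->{2,4,6}; Y {2,6,8}->{2,6}; V {4,5,6,8,9}->{4,6,8}
Constraint 3 (Y + X = V) on D(Y)={2,6} D(X)={2,4,6} D(V)={4,6,8}: no change
So after all 3 constraints: D(X) = {2,4,6}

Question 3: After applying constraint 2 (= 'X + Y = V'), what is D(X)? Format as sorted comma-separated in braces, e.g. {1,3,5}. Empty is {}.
Constraint 1 (X < V) on D(X)={2,4,5,6,8} D(V)={2,4,5,6,8,9}: V {2,4,5,6,8,9}->{4,5,6,8,9}
Constraint 2 (X + Y = V) on D(X)={2,4,5,6,8} D(Y)={2,6,8} D(V)={4,5,6,8,9}: X {2,4,5,6,8}->{2,4,6}; Y {2,6,8}->{2,6}; V {4,5,6,8,9}->{4,6,8}
So after constraint 2: D(X) = {2,4,6}

Answer: {2,4,6}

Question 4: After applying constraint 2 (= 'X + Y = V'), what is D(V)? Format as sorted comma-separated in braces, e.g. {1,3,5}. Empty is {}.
Constraint 1 (X < V) on D(X)={2,4,5,6,8} D(V)={2,4,5,6,8,9}: V {2,4,5,6,8,9}->{4,5,6,8,9}
Constraint 2 (X + Y = V) on D(X)={2,4,5,6,8} D(Y)={2,6,8} D(V)={4,5,6,8,9}: X {2,4,5,6,8}->{2,4,6}; Y {2,6,8}->{2,6}; V {4,5,6,8,9}->{4,6,8}
So after constraint 2: D(V) = {4,6,8}

Answer: {4,6,8}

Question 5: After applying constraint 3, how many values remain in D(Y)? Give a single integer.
Answer: 2

Derivation:
Constraint 1 (X < V) on D(X)={2,4,5,6,8} D(V)={2,4,5,6,8,9}: V {2,4,5,6,8,9}->{4,5,6,8,9}
Constraint 2 (X + Y = V) on D(X)={2,4,5,6,8} D(Y)={2,6,8} D(V)={4,5,6,8,9}: X {2,4,5,6,8}->{2,4,6}; Y {2,6,8}->{2,6}; V {4,5,6,8,9}->{4,6,8}
Constraint 3 (Y + X = V) on D(Y)={2,6} D(X)={2,4,6} D(V)={4,6,8}: no change
So after constraint 3: D(Y)={2,6}, size = 2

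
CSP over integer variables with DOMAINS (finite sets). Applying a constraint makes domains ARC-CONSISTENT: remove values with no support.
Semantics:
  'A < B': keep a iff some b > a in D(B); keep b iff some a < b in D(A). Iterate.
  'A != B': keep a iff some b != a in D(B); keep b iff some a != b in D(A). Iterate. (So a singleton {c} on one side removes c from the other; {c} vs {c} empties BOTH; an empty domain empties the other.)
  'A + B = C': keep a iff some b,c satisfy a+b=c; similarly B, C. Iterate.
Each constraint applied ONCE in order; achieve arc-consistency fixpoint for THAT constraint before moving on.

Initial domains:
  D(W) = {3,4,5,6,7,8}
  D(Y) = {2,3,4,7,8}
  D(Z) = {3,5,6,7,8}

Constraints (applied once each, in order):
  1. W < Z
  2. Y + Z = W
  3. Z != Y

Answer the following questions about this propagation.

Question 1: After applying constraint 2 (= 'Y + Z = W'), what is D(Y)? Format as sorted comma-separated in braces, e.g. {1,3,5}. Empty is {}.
Answer: {2}

Derivation:
Constraint 1 (W < Z) on D(W)={3,4,5,6,7,8} D(Z)={3,5,6,7,8}: W {3,4,5,6,7,8}->{3,4,5,6,7}; Z {3,5,6,7,8}->{5,6,7,8}
Constraint 2 (Y + Z = W) on D(Y)={2,3,4,7,8} D(Z)={5,6,7,8} D(W)={3,4,5,6,7}: Y {2,3,4,7,8}->{2}; Z {5,6,7,8}->{5}; W {3,4,5,6,7}->{7}
So after constraint 2: D(Y) = {2}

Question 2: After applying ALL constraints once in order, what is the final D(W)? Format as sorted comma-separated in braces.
Constraint 1 (W < Z) on D(W)={3,4,5,6,7,8} D(Z)={3,5,6,7,8}: W {3,4,5,6,7,8}->{3,4,5,6,7}; Z {3,5,6,7,8}->{5,6,7,8}
Constraint 2 (Y + Z = W) on D(Y)={2,3,4,7,8} D(Z)={5,6,7,8} D(W)={3,4,5,6,7}: Y {2,3,4,7,8}->{2}; Z {5,6,7,8}->{5}; W {3,4,5,6,7}->{7}
Constraint 3 (Z != Y) on D(Z)={5} D(Y)={2}: no change
So after all 3 constraints: D(W) = {7}

Answer: {7}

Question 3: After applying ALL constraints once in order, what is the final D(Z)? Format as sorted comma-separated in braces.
Constraint 1 (W < Z) on D(W)={3,4,5,6,7,8} D(Z)={3,5,6,7,8}: W {3,4,5,6,7,8}->{3,4,5,6,7}; Z {3,5,6,7,8}->{5,6,7,8}
Constraint 2 (Y + Z = W) on D(Y)={2,3,4,7,8} D(Z)={5,6,7,8} D(W)={3,4,5,6,7}: Y {2,3,4,7,8}->{2}; Z {5,6,7,8}->{5}; W {3,4,5,6,7}->{7}
Constraint 3 (Z != Y) on D(Z)={5} D(Y)={2}: no change
So after all 3 constraints: D(Z) = {5}

Answer: {5}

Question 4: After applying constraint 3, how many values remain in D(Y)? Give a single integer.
Constraint 1 (W < Z) on D(W)={3,4,5,6,7,8} D(Z)={3,5,6,7,8}: W {3,4,5,6,7,8}->{3,4,5,6,7}; Z {3,5,6,7,8}->{5,6,7,8}
Constraint 2 (Y + Z = W) on D(Y)={2,3,4,7,8} D(Z)={5,6,7,8} D(W)={3,4,5,6,7}: Y {2,3,4,7,8}->{2}; Z {5,6,7,8}->{5}; W {3,4,5,6,7}->{7}
Constraint 3 (Z != Y) on D(Z)={5} D(Y)={2}: no change
So after constraint 3: D(Y)={2}, size = 1

Answer: 1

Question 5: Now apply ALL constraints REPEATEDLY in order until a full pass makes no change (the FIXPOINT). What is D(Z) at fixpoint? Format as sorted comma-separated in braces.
Answer: {}

Derivation:
pass 0 (initial): D(Z)={3,5,6,7,8}
pass 1: W {3,4,5,6,7,8}->{7}; Y {2,3,4,7,8}->{2}; Z {3,5,6,7,8}->{5}
pass 2: W {7}->{}; Y {2}->{}; Z {5}->{}
pass 3: no change
Fixpoint after 3 passes: D(Z) = {}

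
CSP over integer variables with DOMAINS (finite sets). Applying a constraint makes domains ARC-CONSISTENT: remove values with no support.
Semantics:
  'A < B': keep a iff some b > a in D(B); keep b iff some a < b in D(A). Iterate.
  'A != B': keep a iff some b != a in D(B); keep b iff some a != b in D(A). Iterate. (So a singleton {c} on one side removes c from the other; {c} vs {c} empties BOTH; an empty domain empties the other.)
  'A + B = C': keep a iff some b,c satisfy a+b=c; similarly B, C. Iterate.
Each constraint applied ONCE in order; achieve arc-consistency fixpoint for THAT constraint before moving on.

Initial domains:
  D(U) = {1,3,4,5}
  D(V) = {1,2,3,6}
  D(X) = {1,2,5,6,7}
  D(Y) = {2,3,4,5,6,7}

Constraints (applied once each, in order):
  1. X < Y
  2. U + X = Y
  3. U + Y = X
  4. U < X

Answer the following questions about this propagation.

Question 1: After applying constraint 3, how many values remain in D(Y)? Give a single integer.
Constraint 1 (X < Y) on D(X)={1,2,5,6,7} D(Y)={2,3,4,5,6,7}: X {1,2,5,6,7}->{1,2,5,6}
Constraint 2 (U + X = Y) on D(U)={1,3,4,5} D(X)={1,2,5,6} D(Y)={2,3,4,5,6,7}: no change
Constraint 3 (U + Y = X) on D(U)={1,3,4,5} D(Y)={2,3,4,5,6,7} D(X)={1,2,5,6}: U {1,3,4,5}->{1,3,4}; Y {2,3,4,5,6,7}->{2,3,4,5}; X {1,2,5,6}->{5,6}
So after constraint 3: D(Y)={2,3,4,5}, size = 4

Answer: 4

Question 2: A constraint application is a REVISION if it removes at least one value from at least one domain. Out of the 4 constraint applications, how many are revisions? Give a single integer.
Answer: 2

Derivation:
Constraint 1 (X < Y) on D(X)={1,2,5,6,7} D(Y)={2,3,4,5,6,7}: X {1,2,5,6,7}->{1,2,5,6} => REVISION
Constraint 2 (U + X = Y) on D(U)={1,3,4,5} D(X)={1,2,5,6} D(Y)={2,3,4,5,6,7}: no change => not a revision
Constraint 3 (U + Y = X) on D(U)={1,3,4,5} D(Y)={2,3,4,5,6,7} D(X)={1,2,5,6}: U {1,3,4,5}->{1,3,4}; Y {2,3,4,5,6,7}->{2,3,4,5}; X {1,2,5,6}->{5,6} => REVISION
Constraint 4 (U < X) on D(U)={1,3,4} D(X)={5,6}: no change => not a revision
Total revisions = 2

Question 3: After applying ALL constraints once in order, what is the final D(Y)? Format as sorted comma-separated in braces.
Constraint 1 (X < Y) on D(X)={1,2,5,6,7} D(Y)={2,3,4,5,6,7}: X {1,2,5,6,7}->{1,2,5,6}
Constraint 2 (U + X = Y) on D(U)={1,3,4,5} D(X)={1,2,5,6} D(Y)={2,3,4,5,6,7}: no change
Constraint 3 (U + Y = X) on D(U)={1,3,4,5} D(Y)={2,3,4,5,6,7} D(X)={1,2,5,6}: U {1,3,4,5}->{1,3,4}; Y {2,3,4,5,6,7}->{2,3,4,5}; X {1,2,5,6}->{5,6}
Constraint 4 (U < X) on D(U)={1,3,4} D(X)={5,6}: no change
So after all 4 constraints: D(Y) = {2,3,4,5}

Answer: {2,3,4,5}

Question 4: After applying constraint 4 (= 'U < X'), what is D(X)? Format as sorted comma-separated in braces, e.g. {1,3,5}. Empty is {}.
Constraint 1 (X < Y) on D(X)={1,2,5,6,7} D(Y)={2,3,4,5,6,7}: X {1,2,5,6,7}->{1,2,5,6}
Constraint 2 (U + X = Y) on D(U)={1,3,4,5} D(X)={1,2,5,6} D(Y)={2,3,4,5,6,7}: no change
Constraint 3 (U + Y = X) on D(U)={1,3,4,5} D(Y)={2,3,4,5,6,7} D(X)={1,2,5,6}: U {1,3,4,5}->{1,3,4}; Y {2,3,4,5,6,7}->{2,3,4,5}; X {1,2,5,6}->{5,6}
Constraint 4 (U < X) on D(U)={1,3,4} D(X)={5,6}: no change
So after constraint 4: D(X) = {5,6}

Answer: {5,6}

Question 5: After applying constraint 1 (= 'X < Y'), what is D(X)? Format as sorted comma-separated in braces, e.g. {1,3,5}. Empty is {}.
Constraint 1 (X < Y) on D(X)={1,2,5,6,7} D(Y)={2,3,4,5,6,7}: X {1,2,5,6,7}->{1,2,5,6}
So after constraint 1: D(X) = {1,2,5,6}

Answer: {1,2,5,6}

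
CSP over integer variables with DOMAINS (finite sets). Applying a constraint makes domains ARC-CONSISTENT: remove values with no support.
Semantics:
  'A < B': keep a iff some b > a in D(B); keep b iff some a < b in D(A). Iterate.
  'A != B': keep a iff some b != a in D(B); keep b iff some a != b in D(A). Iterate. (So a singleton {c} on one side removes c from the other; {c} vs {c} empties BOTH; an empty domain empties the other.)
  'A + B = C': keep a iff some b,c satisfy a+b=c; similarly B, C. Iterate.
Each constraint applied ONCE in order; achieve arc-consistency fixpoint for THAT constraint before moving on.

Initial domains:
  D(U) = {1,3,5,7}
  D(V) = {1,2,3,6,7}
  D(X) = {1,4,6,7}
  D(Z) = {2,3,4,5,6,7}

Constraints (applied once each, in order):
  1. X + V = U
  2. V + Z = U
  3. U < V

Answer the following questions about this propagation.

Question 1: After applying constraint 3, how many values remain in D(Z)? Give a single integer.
Constraint 1 (X + V = U) on D(X)={1,4,6,7} D(V)={1,2,3,6,7} D(U)={1,3,5,7}: X {1,4,6,7}->{1,4,6}; V {1,2,3,6,7}->{1,2,3,6}; U {1,3,5,7}->{3,5,7}
Constraint 2 (V + Z = U) on D(V)={1,2,3,6} D(Z)={2,3,4,5,6,7} D(U)={3,5,7}: V {1,2,3,6}->{1,2,3}; Z {2,3,4,5,6,7}->{2,3,4,5,6}
Constraint 3 (U < V) on D(U)={3,5,7} D(V)={1,2,3}: U {3,5,7}->{}; V {1,2,3}->{}
So after constraint 3: D(Z)={2,3,4,5,6}, size = 5

Answer: 5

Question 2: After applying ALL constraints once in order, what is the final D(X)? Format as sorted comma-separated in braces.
Constraint 1 (X + V = U) on D(X)={1,4,6,7} D(V)={1,2,3,6,7} D(U)={1,3,5,7}: X {1,4,6,7}->{1,4,6}; V {1,2,3,6,7}->{1,2,3,6}; U {1,3,5,7}->{3,5,7}
Constraint 2 (V + Z = U) on D(V)={1,2,3,6} D(Z)={2,3,4,5,6,7} D(U)={3,5,7}: V {1,2,3,6}->{1,2,3}; Z {2,3,4,5,6,7}->{2,3,4,5,6}
Constraint 3 (U < V) on D(U)={3,5,7} D(V)={1,2,3}: U {3,5,7}->{}; V {1,2,3}->{}
So after all 3 constraints: D(X) = {1,4,6}

Answer: {1,4,6}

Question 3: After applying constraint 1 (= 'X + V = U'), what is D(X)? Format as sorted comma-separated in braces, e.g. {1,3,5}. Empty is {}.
Answer: {1,4,6}

Derivation:
Constraint 1 (X + V = U) on D(X)={1,4,6,7} D(V)={1,2,3,6,7} D(U)={1,3,5,7}: X {1,4,6,7}->{1,4,6}; V {1,2,3,6,7}->{1,2,3,6}; U {1,3,5,7}->{3,5,7}
So after constraint 1: D(X) = {1,4,6}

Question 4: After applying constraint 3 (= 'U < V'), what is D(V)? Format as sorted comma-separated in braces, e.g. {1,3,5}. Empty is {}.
Constraint 1 (X + V = U) on D(X)={1,4,6,7} D(V)={1,2,3,6,7} D(U)={1,3,5,7}: X {1,4,6,7}->{1,4,6}; V {1,2,3,6,7}->{1,2,3,6}; U {1,3,5,7}->{3,5,7}
Constraint 2 (V + Z = U) on D(V)={1,2,3,6} D(Z)={2,3,4,5,6,7} D(U)={3,5,7}: V {1,2,3,6}->{1,2,3}; Z {2,3,4,5,6,7}->{2,3,4,5,6}
Constraint 3 (U < V) on D(U)={3,5,7} D(V)={1,2,3}: U {3,5,7}->{}; V {1,2,3}->{}
So after constraint 3: D(V) = {}

Answer: {}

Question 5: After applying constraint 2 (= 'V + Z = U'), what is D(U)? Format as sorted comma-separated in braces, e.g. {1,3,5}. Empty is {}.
Constraint 1 (X + V = U) on D(X)={1,4,6,7} D(V)={1,2,3,6,7} D(U)={1,3,5,7}: X {1,4,6,7}->{1,4,6}; V {1,2,3,6,7}->{1,2,3,6}; U {1,3,5,7}->{3,5,7}
Constraint 2 (V + Z = U) on D(V)={1,2,3,6} D(Z)={2,3,4,5,6,7} D(U)={3,5,7}: V {1,2,3,6}->{1,2,3}; Z {2,3,4,5,6,7}->{2,3,4,5,6}
So after constraint 2: D(U) = {3,5,7}

Answer: {3,5,7}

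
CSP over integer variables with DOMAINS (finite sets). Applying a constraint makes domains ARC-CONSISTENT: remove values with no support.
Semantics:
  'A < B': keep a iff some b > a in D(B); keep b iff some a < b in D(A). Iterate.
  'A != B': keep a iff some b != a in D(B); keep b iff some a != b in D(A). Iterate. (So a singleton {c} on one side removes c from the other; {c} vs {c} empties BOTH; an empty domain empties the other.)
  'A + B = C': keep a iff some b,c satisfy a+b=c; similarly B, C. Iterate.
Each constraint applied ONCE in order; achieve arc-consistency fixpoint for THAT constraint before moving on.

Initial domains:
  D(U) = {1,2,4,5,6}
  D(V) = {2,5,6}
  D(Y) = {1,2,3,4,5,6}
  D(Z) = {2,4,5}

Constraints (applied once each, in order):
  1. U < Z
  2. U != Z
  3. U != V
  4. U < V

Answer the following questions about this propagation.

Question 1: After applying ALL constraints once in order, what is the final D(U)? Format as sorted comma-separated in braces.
Constraint 1 (U < Z) on D(U)={1,2,4,5,6} D(Z)={2,4,5}: U {1,2,4,5,6}->{1,2,4}
Constraint 2 (U != Z) on D(U)={1,2,4} D(Z)={2,4,5}: no change
Constraint 3 (U != V) on D(U)={1,2,4} D(V)={2,5,6}: no change
Constraint 4 (U < V) on D(U)={1,2,4} D(V)={2,5,6}: no change
So after all 4 constraints: D(U) = {1,2,4}

Answer: {1,2,4}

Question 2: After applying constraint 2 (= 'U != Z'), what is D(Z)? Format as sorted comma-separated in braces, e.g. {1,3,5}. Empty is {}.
Constraint 1 (U < Z) on D(U)={1,2,4,5,6} D(Z)={2,4,5}: U {1,2,4,5,6}->{1,2,4}
Constraint 2 (U != Z) on D(U)={1,2,4} D(Z)={2,4,5}: no change
So after constraint 2: D(Z) = {2,4,5}

Answer: {2,4,5}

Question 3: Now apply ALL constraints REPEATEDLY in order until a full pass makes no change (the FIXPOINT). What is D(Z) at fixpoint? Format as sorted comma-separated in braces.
pass 0 (initial): D(Z)={2,4,5}
pass 1: U {1,2,4,5,6}->{1,2,4}
pass 2: no change
Fixpoint after 2 passes: D(Z) = {2,4,5}

Answer: {2,4,5}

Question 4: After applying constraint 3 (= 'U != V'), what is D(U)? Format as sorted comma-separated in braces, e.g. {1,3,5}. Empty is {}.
Constraint 1 (U < Z) on D(U)={1,2,4,5,6} D(Z)={2,4,5}: U {1,2,4,5,6}->{1,2,4}
Constraint 2 (U != Z) on D(U)={1,2,4} D(Z)={2,4,5}: no change
Constraint 3 (U != V) on D(U)={1,2,4} D(V)={2,5,6}: no change
So after constraint 3: D(U) = {1,2,4}

Answer: {1,2,4}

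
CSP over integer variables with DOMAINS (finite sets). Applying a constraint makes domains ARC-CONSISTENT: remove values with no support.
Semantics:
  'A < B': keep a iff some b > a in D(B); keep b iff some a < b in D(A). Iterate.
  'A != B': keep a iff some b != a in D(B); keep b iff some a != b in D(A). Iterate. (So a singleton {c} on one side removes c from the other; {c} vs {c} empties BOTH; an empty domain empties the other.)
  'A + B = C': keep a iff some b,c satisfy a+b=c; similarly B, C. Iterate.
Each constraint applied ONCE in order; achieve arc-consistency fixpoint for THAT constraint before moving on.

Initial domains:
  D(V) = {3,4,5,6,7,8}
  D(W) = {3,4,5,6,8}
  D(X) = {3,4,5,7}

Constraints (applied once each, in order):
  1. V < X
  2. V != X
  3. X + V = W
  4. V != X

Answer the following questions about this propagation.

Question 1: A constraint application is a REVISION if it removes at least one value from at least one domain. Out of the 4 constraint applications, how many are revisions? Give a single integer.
Constraint 1 (V < X) on D(V)={3,4,5,6,7,8} D(X)={3,4,5,7}: V {3,4,5,6,7,8}->{3,4,5,6}; X {3,4,5,7}->{4,5,7} => REVISION
Constraint 2 (V != X) on D(V)={3,4,5,6} D(X)={4,5,7}: no change => not a revision
Constraint 3 (X + V = W) on D(X)={4,5,7} D(V)={3,4,5,6} D(W)={3,4,5,6,8}: X {4,5,7}->{4,5}; V {3,4,5,6}->{3,4}; W {3,4,5,6,8}->{8} => REVISION
Constraint 4 (V != X) on D(V)={3,4} D(X)={4,5}: no change => not a revision
Total revisions = 2

Answer: 2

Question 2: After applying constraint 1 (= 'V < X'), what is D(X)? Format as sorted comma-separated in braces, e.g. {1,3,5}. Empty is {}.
Constraint 1 (V < X) on D(V)={3,4,5,6,7,8} D(X)={3,4,5,7}: V {3,4,5,6,7,8}->{3,4,5,6}; X {3,4,5,7}->{4,5,7}
So after constraint 1: D(X) = {4,5,7}

Answer: {4,5,7}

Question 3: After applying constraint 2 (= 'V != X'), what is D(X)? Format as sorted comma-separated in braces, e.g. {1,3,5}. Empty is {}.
Answer: {4,5,7}

Derivation:
Constraint 1 (V < X) on D(V)={3,4,5,6,7,8} D(X)={3,4,5,7}: V {3,4,5,6,7,8}->{3,4,5,6}; X {3,4,5,7}->{4,5,7}
Constraint 2 (V != X) on D(V)={3,4,5,6} D(X)={4,5,7}: no change
So after constraint 2: D(X) = {4,5,7}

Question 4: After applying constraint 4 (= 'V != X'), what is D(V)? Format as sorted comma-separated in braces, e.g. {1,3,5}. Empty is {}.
Constraint 1 (V < X) on D(V)={3,4,5,6,7,8} D(X)={3,4,5,7}: V {3,4,5,6,7,8}->{3,4,5,6}; X {3,4,5,7}->{4,5,7}
Constraint 2 (V != X) on D(V)={3,4,5,6} D(X)={4,5,7}: no change
Constraint 3 (X + V = W) on D(X)={4,5,7} D(V)={3,4,5,6} D(W)={3,4,5,6,8}: X {4,5,7}->{4,5}; V {3,4,5,6}->{3,4}; W {3,4,5,6,8}->{8}
Constraint 4 (V != X) on D(V)={3,4} D(X)={4,5}: no change
So after constraint 4: D(V) = {3,4}

Answer: {3,4}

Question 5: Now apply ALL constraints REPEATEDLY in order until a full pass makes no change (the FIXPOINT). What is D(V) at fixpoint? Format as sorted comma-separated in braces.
Answer: {3,4}

Derivation:
pass 0 (initial): D(V)={3,4,5,6,7,8}
pass 1: V {3,4,5,6,7,8}->{3,4}; W {3,4,5,6,8}->{8}; X {3,4,5,7}->{4,5}
pass 2: no change
Fixpoint after 2 passes: D(V) = {3,4}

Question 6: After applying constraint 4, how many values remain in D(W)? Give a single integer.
Constraint 1 (V < X) on D(V)={3,4,5,6,7,8} D(X)={3,4,5,7}: V {3,4,5,6,7,8}->{3,4,5,6}; X {3,4,5,7}->{4,5,7}
Constraint 2 (V != X) on D(V)={3,4,5,6} D(X)={4,5,7}: no change
Constraint 3 (X + V = W) on D(X)={4,5,7} D(V)={3,4,5,6} D(W)={3,4,5,6,8}: X {4,5,7}->{4,5}; V {3,4,5,6}->{3,4}; W {3,4,5,6,8}->{8}
Constraint 4 (V != X) on D(V)={3,4} D(X)={4,5}: no change
So after constraint 4: D(W)={8}, size = 1

Answer: 1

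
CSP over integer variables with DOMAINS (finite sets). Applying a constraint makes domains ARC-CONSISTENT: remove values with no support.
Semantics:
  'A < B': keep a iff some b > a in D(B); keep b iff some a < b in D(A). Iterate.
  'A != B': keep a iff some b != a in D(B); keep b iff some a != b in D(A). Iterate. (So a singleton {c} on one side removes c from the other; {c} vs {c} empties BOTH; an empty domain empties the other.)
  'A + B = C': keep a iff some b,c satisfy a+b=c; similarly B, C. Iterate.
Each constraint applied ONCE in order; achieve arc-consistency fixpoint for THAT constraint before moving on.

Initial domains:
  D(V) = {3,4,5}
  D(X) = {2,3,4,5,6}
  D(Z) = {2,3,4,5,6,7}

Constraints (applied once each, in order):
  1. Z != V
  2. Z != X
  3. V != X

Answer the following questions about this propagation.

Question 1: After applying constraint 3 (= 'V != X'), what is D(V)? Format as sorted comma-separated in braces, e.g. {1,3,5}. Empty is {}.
Constraint 1 (Z != V) on D(Z)={2,3,4,5,6,7} D(V)={3,4,5}: no change
Constraint 2 (Z != X) on D(Z)={2,3,4,5,6,7} D(X)={2,3,4,5,6}: no change
Constraint 3 (V != X) on D(V)={3,4,5} D(X)={2,3,4,5,6}: no change
So after constraint 3: D(V) = {3,4,5}

Answer: {3,4,5}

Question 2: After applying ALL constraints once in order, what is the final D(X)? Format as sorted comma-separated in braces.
Answer: {2,3,4,5,6}

Derivation:
Constraint 1 (Z != V) on D(Z)={2,3,4,5,6,7} D(V)={3,4,5}: no change
Constraint 2 (Z != X) on D(Z)={2,3,4,5,6,7} D(X)={2,3,4,5,6}: no change
Constraint 3 (V != X) on D(V)={3,4,5} D(X)={2,3,4,5,6}: no change
So after all 3 constraints: D(X) = {2,3,4,5,6}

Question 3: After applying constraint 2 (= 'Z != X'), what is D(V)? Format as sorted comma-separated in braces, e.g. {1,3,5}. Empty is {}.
Constraint 1 (Z != V) on D(Z)={2,3,4,5,6,7} D(V)={3,4,5}: no change
Constraint 2 (Z != X) on D(Z)={2,3,4,5,6,7} D(X)={2,3,4,5,6}: no change
So after constraint 2: D(V) = {3,4,5}

Answer: {3,4,5}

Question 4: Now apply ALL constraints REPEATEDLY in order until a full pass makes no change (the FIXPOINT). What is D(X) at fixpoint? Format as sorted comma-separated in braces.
Answer: {2,3,4,5,6}

Derivation:
pass 0 (initial): D(X)={2,3,4,5,6}
pass 1: no change
Fixpoint after 1 passes: D(X) = {2,3,4,5,6}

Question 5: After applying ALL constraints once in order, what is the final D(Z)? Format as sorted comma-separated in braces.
Constraint 1 (Z != V) on D(Z)={2,3,4,5,6,7} D(V)={3,4,5}: no change
Constraint 2 (Z != X) on D(Z)={2,3,4,5,6,7} D(X)={2,3,4,5,6}: no change
Constraint 3 (V != X) on D(V)={3,4,5} D(X)={2,3,4,5,6}: no change
So after all 3 constraints: D(Z) = {2,3,4,5,6,7}

Answer: {2,3,4,5,6,7}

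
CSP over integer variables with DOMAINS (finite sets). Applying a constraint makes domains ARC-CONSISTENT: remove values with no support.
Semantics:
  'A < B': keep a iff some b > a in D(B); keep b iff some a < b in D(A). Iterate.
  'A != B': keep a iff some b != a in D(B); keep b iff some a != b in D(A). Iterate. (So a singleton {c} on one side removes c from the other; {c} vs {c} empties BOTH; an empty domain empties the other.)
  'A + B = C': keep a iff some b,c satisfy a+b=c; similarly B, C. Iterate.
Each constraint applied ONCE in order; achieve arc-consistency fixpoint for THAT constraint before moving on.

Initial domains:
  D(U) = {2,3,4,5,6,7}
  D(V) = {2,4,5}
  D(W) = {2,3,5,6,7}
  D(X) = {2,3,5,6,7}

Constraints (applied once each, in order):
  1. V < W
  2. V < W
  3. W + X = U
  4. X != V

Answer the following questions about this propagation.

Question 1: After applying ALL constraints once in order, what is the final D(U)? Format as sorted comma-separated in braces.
Constraint 1 (V < W) on D(V)={2,4,5} D(W)={2,3,5,6,7}: W {2,3,5,6,7}->{3,5,6,7}
Constraint 2 (V < W) on D(V)={2,4,5} D(W)={3,5,6,7}: no change
Constraint 3 (W + X = U) on D(W)={3,5,6,7} D(X)={2,3,5,6,7} D(U)={2,3,4,5,6,7}: W {3,5,6,7}->{3,5}; X {2,3,5,6,7}->{2,3}; U {2,3,4,5,6,7}->{5,6,7}
Constraint 4 (X != V) on D(X)={2,3} D(V)={2,4,5}: no change
So after all 4 constraints: D(U) = {5,6,7}

Answer: {5,6,7}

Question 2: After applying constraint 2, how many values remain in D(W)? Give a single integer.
Constraint 1 (V < W) on D(V)={2,4,5} D(W)={2,3,5,6,7}: W {2,3,5,6,7}->{3,5,6,7}
Constraint 2 (V < W) on D(V)={2,4,5} D(W)={3,5,6,7}: no change
So after constraint 2: D(W)={3,5,6,7}, size = 4

Answer: 4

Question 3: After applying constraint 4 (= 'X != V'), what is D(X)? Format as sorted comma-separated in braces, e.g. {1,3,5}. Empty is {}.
Answer: {2,3}

Derivation:
Constraint 1 (V < W) on D(V)={2,4,5} D(W)={2,3,5,6,7}: W {2,3,5,6,7}->{3,5,6,7}
Constraint 2 (V < W) on D(V)={2,4,5} D(W)={3,5,6,7}: no change
Constraint 3 (W + X = U) on D(W)={3,5,6,7} D(X)={2,3,5,6,7} D(U)={2,3,4,5,6,7}: W {3,5,6,7}->{3,5}; X {2,3,5,6,7}->{2,3}; U {2,3,4,5,6,7}->{5,6,7}
Constraint 4 (X != V) on D(X)={2,3} D(V)={2,4,5}: no change
So after constraint 4: D(X) = {2,3}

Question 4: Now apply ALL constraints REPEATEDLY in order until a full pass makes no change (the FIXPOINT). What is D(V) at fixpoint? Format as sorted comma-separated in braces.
Answer: {2,4}

Derivation:
pass 0 (initial): D(V)={2,4,5}
pass 1: U {2,3,4,5,6,7}->{5,6,7}; W {2,3,5,6,7}->{3,5}; X {2,3,5,6,7}->{2,3}
pass 2: V {2,4,5}->{2,4}
pass 3: no change
Fixpoint after 3 passes: D(V) = {2,4}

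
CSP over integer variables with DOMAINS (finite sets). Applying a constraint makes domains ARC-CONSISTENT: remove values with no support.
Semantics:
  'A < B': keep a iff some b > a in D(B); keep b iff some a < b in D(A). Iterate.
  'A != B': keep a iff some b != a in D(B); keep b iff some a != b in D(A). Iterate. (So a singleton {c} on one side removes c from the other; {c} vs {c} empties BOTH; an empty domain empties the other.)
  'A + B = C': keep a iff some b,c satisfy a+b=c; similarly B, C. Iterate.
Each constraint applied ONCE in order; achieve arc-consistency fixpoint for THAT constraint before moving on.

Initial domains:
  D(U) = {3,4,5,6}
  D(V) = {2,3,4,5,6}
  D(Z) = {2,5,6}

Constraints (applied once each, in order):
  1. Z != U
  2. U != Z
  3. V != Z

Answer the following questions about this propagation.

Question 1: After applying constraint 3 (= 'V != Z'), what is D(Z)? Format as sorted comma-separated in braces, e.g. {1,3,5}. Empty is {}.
Constraint 1 (Z != U) on D(Z)={2,5,6} D(U)={3,4,5,6}: no change
Constraint 2 (U != Z) on D(U)={3,4,5,6} D(Z)={2,5,6}: no change
Constraint 3 (V != Z) on D(V)={2,3,4,5,6} D(Z)={2,5,6}: no change
So after constraint 3: D(Z) = {2,5,6}

Answer: {2,5,6}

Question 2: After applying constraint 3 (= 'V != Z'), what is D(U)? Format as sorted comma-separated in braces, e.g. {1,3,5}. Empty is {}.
Answer: {3,4,5,6}

Derivation:
Constraint 1 (Z != U) on D(Z)={2,5,6} D(U)={3,4,5,6}: no change
Constraint 2 (U != Z) on D(U)={3,4,5,6} D(Z)={2,5,6}: no change
Constraint 3 (V != Z) on D(V)={2,3,4,5,6} D(Z)={2,5,6}: no change
So after constraint 3: D(U) = {3,4,5,6}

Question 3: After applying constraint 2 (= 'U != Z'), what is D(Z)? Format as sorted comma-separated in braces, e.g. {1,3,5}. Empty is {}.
Constraint 1 (Z != U) on D(Z)={2,5,6} D(U)={3,4,5,6}: no change
Constraint 2 (U != Z) on D(U)={3,4,5,6} D(Z)={2,5,6}: no change
So after constraint 2: D(Z) = {2,5,6}

Answer: {2,5,6}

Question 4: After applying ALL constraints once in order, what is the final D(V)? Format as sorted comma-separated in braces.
Constraint 1 (Z != U) on D(Z)={2,5,6} D(U)={3,4,5,6}: no change
Constraint 2 (U != Z) on D(U)={3,4,5,6} D(Z)={2,5,6}: no change
Constraint 3 (V != Z) on D(V)={2,3,4,5,6} D(Z)={2,5,6}: no change
So after all 3 constraints: D(V) = {2,3,4,5,6}

Answer: {2,3,4,5,6}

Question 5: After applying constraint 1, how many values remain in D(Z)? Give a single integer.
Answer: 3

Derivation:
Constraint 1 (Z != U) on D(Z)={2,5,6} D(U)={3,4,5,6}: no change
So after constraint 1: D(Z)={2,5,6}, size = 3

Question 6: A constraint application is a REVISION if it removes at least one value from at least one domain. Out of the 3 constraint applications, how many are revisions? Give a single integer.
Constraint 1 (Z != U) on D(Z)={2,5,6} D(U)={3,4,5,6}: no change => not a revision
Constraint 2 (U != Z) on D(U)={3,4,5,6} D(Z)={2,5,6}: no change => not a revision
Constraint 3 (V != Z) on D(V)={2,3,4,5,6} D(Z)={2,5,6}: no change => not a revision
Total revisions = 0

Answer: 0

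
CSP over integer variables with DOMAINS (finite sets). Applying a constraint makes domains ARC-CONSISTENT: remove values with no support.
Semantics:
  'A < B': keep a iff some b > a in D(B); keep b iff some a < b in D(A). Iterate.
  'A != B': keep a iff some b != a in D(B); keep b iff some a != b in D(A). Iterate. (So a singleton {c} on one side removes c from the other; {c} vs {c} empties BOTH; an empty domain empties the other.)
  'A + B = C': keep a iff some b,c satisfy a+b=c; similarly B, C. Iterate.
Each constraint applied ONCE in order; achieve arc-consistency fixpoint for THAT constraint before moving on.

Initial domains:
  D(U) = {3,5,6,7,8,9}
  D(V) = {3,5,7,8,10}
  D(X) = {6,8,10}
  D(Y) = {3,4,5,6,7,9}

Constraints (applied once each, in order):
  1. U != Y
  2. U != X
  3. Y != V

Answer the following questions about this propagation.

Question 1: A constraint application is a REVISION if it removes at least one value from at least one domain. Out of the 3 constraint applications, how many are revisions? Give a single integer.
Answer: 0

Derivation:
Constraint 1 (U != Y) on D(U)={3,5,6,7,8,9} D(Y)={3,4,5,6,7,9}: no change => not a revision
Constraint 2 (U != X) on D(U)={3,5,6,7,8,9} D(X)={6,8,10}: no change => not a revision
Constraint 3 (Y != V) on D(Y)={3,4,5,6,7,9} D(V)={3,5,7,8,10}: no change => not a revision
Total revisions = 0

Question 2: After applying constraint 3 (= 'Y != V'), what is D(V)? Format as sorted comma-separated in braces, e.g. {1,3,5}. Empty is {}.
Answer: {3,5,7,8,10}

Derivation:
Constraint 1 (U != Y) on D(U)={3,5,6,7,8,9} D(Y)={3,4,5,6,7,9}: no change
Constraint 2 (U != X) on D(U)={3,5,6,7,8,9} D(X)={6,8,10}: no change
Constraint 3 (Y != V) on D(Y)={3,4,5,6,7,9} D(V)={3,5,7,8,10}: no change
So after constraint 3: D(V) = {3,5,7,8,10}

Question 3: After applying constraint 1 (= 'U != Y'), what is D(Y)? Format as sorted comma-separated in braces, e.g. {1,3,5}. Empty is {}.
Answer: {3,4,5,6,7,9}

Derivation:
Constraint 1 (U != Y) on D(U)={3,5,6,7,8,9} D(Y)={3,4,5,6,7,9}: no change
So after constraint 1: D(Y) = {3,4,5,6,7,9}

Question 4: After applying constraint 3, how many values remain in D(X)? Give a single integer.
Constraint 1 (U != Y) on D(U)={3,5,6,7,8,9} D(Y)={3,4,5,6,7,9}: no change
Constraint 2 (U != X) on D(U)={3,5,6,7,8,9} D(X)={6,8,10}: no change
Constraint 3 (Y != V) on D(Y)={3,4,5,6,7,9} D(V)={3,5,7,8,10}: no change
So after constraint 3: D(X)={6,8,10}, size = 3

Answer: 3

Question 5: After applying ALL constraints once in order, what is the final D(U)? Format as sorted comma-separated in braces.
Answer: {3,5,6,7,8,9}

Derivation:
Constraint 1 (U != Y) on D(U)={3,5,6,7,8,9} D(Y)={3,4,5,6,7,9}: no change
Constraint 2 (U != X) on D(U)={3,5,6,7,8,9} D(X)={6,8,10}: no change
Constraint 3 (Y != V) on D(Y)={3,4,5,6,7,9} D(V)={3,5,7,8,10}: no change
So after all 3 constraints: D(U) = {3,5,6,7,8,9}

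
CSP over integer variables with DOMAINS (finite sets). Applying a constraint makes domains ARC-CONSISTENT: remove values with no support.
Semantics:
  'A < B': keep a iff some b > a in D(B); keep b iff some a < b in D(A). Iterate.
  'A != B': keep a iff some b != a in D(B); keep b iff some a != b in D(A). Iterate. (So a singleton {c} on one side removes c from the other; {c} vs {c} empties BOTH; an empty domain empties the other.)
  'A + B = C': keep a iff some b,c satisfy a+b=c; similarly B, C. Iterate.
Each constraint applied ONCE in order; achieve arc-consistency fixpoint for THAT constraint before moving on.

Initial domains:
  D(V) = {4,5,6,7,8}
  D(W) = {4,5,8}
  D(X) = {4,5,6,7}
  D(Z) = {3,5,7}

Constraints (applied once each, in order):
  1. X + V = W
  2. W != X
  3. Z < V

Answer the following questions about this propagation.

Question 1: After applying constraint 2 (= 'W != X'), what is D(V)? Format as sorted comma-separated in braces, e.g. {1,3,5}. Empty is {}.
Answer: {4}

Derivation:
Constraint 1 (X + V = W) on D(X)={4,5,6,7} D(V)={4,5,6,7,8} D(W)={4,5,8}: X {4,5,6,7}->{4}; V {4,5,6,7,8}->{4}; W {4,5,8}->{8}
Constraint 2 (W != X) on D(W)={8} D(X)={4}: no change
So after constraint 2: D(V) = {4}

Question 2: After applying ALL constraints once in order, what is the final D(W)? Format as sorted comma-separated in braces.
Answer: {8}

Derivation:
Constraint 1 (X + V = W) on D(X)={4,5,6,7} D(V)={4,5,6,7,8} D(W)={4,5,8}: X {4,5,6,7}->{4}; V {4,5,6,7,8}->{4}; W {4,5,8}->{8}
Constraint 2 (W != X) on D(W)={8} D(X)={4}: no change
Constraint 3 (Z < V) on D(Z)={3,5,7} D(V)={4}: Z {3,5,7}->{3}
So after all 3 constraints: D(W) = {8}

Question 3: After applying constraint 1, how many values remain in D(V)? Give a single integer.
Constraint 1 (X + V = W) on D(X)={4,5,6,7} D(V)={4,5,6,7,8} D(W)={4,5,8}: X {4,5,6,7}->{4}; V {4,5,6,7,8}->{4}; W {4,5,8}->{8}
So after constraint 1: D(V)={4}, size = 1

Answer: 1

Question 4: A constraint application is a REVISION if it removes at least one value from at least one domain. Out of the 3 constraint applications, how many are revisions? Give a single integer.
Answer: 2

Derivation:
Constraint 1 (X + V = W) on D(X)={4,5,6,7} D(V)={4,5,6,7,8} D(W)={4,5,8}: X {4,5,6,7}->{4}; V {4,5,6,7,8}->{4}; W {4,5,8}->{8} => REVISION
Constraint 2 (W != X) on D(W)={8} D(X)={4}: no change => not a revision
Constraint 3 (Z < V) on D(Z)={3,5,7} D(V)={4}: Z {3,5,7}->{3} => REVISION
Total revisions = 2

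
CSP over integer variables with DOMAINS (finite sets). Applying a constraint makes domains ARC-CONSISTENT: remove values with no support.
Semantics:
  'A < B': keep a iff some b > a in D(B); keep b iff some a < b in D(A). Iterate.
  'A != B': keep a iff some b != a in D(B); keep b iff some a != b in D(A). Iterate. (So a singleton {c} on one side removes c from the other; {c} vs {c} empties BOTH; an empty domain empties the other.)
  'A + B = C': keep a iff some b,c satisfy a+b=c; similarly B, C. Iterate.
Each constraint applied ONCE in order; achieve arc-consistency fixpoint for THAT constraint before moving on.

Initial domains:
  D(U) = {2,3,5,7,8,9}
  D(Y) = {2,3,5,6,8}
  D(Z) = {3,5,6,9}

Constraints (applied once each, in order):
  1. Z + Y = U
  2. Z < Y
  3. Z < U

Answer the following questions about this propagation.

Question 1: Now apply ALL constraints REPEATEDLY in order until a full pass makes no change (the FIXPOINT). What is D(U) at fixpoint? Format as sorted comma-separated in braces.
Answer: {8,9}

Derivation:
pass 0 (initial): D(U)={2,3,5,7,8,9}
pass 1: U {2,3,5,7,8,9}->{5,7,8,9}; Y {2,3,5,6,8}->{5,6}; Z {3,5,6,9}->{3,5}
pass 2: U {5,7,8,9}->{8,9}; Z {3,5}->{3}
pass 3: no change
Fixpoint after 3 passes: D(U) = {8,9}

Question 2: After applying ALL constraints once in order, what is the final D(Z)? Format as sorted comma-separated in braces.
Constraint 1 (Z + Y = U) on D(Z)={3,5,6,9} D(Y)={2,3,5,6,8} D(U)={2,3,5,7,8,9}: Z {3,5,6,9}->{3,5,6}; Y {2,3,5,6,8}->{2,3,5,6}; U {2,3,5,7,8,9}->{5,7,8,9}
Constraint 2 (Z < Y) on D(Z)={3,5,6} D(Y)={2,3,5,6}: Z {3,5,6}->{3,5}; Y {2,3,5,6}->{5,6}
Constraint 3 (Z < U) on D(Z)={3,5} D(U)={5,7,8,9}: no change
So after all 3 constraints: D(Z) = {3,5}

Answer: {3,5}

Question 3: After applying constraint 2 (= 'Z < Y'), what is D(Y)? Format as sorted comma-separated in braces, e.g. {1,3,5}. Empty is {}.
Answer: {5,6}

Derivation:
Constraint 1 (Z + Y = U) on D(Z)={3,5,6,9} D(Y)={2,3,5,6,8} D(U)={2,3,5,7,8,9}: Z {3,5,6,9}->{3,5,6}; Y {2,3,5,6,8}->{2,3,5,6}; U {2,3,5,7,8,9}->{5,7,8,9}
Constraint 2 (Z < Y) on D(Z)={3,5,6} D(Y)={2,3,5,6}: Z {3,5,6}->{3,5}; Y {2,3,5,6}->{5,6}
So after constraint 2: D(Y) = {5,6}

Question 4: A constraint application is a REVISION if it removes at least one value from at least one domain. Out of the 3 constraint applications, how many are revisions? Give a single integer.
Answer: 2

Derivation:
Constraint 1 (Z + Y = U) on D(Z)={3,5,6,9} D(Y)={2,3,5,6,8} D(U)={2,3,5,7,8,9}: Z {3,5,6,9}->{3,5,6}; Y {2,3,5,6,8}->{2,3,5,6}; U {2,3,5,7,8,9}->{5,7,8,9} => REVISION
Constraint 2 (Z < Y) on D(Z)={3,5,6} D(Y)={2,3,5,6}: Z {3,5,6}->{3,5}; Y {2,3,5,6}->{5,6} => REVISION
Constraint 3 (Z < U) on D(Z)={3,5} D(U)={5,7,8,9}: no change => not a revision
Total revisions = 2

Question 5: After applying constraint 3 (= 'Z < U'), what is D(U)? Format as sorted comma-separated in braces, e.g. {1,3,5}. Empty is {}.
Answer: {5,7,8,9}

Derivation:
Constraint 1 (Z + Y = U) on D(Z)={3,5,6,9} D(Y)={2,3,5,6,8} D(U)={2,3,5,7,8,9}: Z {3,5,6,9}->{3,5,6}; Y {2,3,5,6,8}->{2,3,5,6}; U {2,3,5,7,8,9}->{5,7,8,9}
Constraint 2 (Z < Y) on D(Z)={3,5,6} D(Y)={2,3,5,6}: Z {3,5,6}->{3,5}; Y {2,3,5,6}->{5,6}
Constraint 3 (Z < U) on D(Z)={3,5} D(U)={5,7,8,9}: no change
So after constraint 3: D(U) = {5,7,8,9}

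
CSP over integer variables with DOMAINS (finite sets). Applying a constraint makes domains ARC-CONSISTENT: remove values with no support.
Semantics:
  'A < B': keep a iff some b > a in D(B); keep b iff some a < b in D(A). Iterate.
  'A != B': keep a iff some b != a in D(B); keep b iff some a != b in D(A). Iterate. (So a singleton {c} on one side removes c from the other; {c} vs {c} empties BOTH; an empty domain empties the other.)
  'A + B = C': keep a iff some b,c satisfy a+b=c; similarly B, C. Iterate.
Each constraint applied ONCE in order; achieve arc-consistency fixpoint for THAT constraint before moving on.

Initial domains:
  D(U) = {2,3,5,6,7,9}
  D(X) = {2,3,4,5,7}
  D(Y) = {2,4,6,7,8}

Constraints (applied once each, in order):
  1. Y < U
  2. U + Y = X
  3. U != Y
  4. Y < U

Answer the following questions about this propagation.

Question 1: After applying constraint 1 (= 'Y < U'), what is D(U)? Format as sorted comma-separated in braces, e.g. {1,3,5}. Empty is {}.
Answer: {3,5,6,7,9}

Derivation:
Constraint 1 (Y < U) on D(Y)={2,4,6,7,8} D(U)={2,3,5,6,7,9}: U {2,3,5,6,7,9}->{3,5,6,7,9}
So after constraint 1: D(U) = {3,5,6,7,9}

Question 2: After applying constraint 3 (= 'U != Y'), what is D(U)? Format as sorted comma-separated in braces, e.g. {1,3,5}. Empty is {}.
Constraint 1 (Y < U) on D(Y)={2,4,6,7,8} D(U)={2,3,5,6,7,9}: U {2,3,5,6,7,9}->{3,5,6,7,9}
Constraint 2 (U + Y = X) on D(U)={3,5,6,7,9} D(Y)={2,4,6,7,8} D(X)={2,3,4,5,7}: U {3,5,6,7,9}->{3,5}; Y {2,4,6,7,8}->{2,4}; X {2,3,4,5,7}->{5,7}
Constraint 3 (U != Y) on D(U)={3,5} D(Y)={2,4}: no change
So after constraint 3: D(U) = {3,5}

Answer: {3,5}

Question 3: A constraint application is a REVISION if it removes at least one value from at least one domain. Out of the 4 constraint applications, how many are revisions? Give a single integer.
Answer: 2

Derivation:
Constraint 1 (Y < U) on D(Y)={2,4,6,7,8} D(U)={2,3,5,6,7,9}: U {2,3,5,6,7,9}->{3,5,6,7,9} => REVISION
Constraint 2 (U + Y = X) on D(U)={3,5,6,7,9} D(Y)={2,4,6,7,8} D(X)={2,3,4,5,7}: U {3,5,6,7,9}->{3,5}; Y {2,4,6,7,8}->{2,4}; X {2,3,4,5,7}->{5,7} => REVISION
Constraint 3 (U != Y) on D(U)={3,5} D(Y)={2,4}: no change => not a revision
Constraint 4 (Y < U) on D(Y)={2,4} D(U)={3,5}: no change => not a revision
Total revisions = 2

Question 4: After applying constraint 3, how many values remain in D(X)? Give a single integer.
Answer: 2

Derivation:
Constraint 1 (Y < U) on D(Y)={2,4,6,7,8} D(U)={2,3,5,6,7,9}: U {2,3,5,6,7,9}->{3,5,6,7,9}
Constraint 2 (U + Y = X) on D(U)={3,5,6,7,9} D(Y)={2,4,6,7,8} D(X)={2,3,4,5,7}: U {3,5,6,7,9}->{3,5}; Y {2,4,6,7,8}->{2,4}; X {2,3,4,5,7}->{5,7}
Constraint 3 (U != Y) on D(U)={3,5} D(Y)={2,4}: no change
So after constraint 3: D(X)={5,7}, size = 2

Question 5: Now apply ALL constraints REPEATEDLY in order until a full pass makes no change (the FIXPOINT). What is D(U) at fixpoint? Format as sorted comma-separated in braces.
Answer: {3,5}

Derivation:
pass 0 (initial): D(U)={2,3,5,6,7,9}
pass 1: U {2,3,5,6,7,9}->{3,5}; X {2,3,4,5,7}->{5,7}; Y {2,4,6,7,8}->{2,4}
pass 2: no change
Fixpoint after 2 passes: D(U) = {3,5}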